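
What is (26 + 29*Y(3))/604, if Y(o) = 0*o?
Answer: 13/302 ≈ 0.043046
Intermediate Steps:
Y(o) = 0
(26 + 29*Y(3))/604 = (26 + 29*0)/604 = (26 + 0)*(1/604) = 26*(1/604) = 13/302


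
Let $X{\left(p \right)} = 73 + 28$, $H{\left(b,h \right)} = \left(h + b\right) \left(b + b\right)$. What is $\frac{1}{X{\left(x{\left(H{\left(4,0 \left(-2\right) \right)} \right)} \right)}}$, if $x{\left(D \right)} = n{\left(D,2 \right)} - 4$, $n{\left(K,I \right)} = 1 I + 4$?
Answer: $\frac{1}{101} \approx 0.009901$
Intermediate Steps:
$H{\left(b,h \right)} = 2 b \left(b + h\right)$ ($H{\left(b,h \right)} = \left(b + h\right) 2 b = 2 b \left(b + h\right)$)
$n{\left(K,I \right)} = 4 + I$ ($n{\left(K,I \right)} = I + 4 = 4 + I$)
$x{\left(D \right)} = 2$ ($x{\left(D \right)} = \left(4 + 2\right) - 4 = 6 - 4 = 2$)
$X{\left(p \right)} = 101$
$\frac{1}{X{\left(x{\left(H{\left(4,0 \left(-2\right) \right)} \right)} \right)}} = \frac{1}{101}$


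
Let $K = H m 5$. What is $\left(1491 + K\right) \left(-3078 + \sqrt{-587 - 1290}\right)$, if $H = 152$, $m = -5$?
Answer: $7107102 - 2309 i \sqrt{1877} \approx 7.1071 \cdot 10^{6} - 1.0004 \cdot 10^{5} i$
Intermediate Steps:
$K = -3800$ ($K = 152 \left(\left(-5\right) 5\right) = 152 \left(-25\right) = -3800$)
$\left(1491 + K\right) \left(-3078 + \sqrt{-587 - 1290}\right) = \left(1491 - 3800\right) \left(-3078 + \sqrt{-587 - 1290}\right) = - 2309 \left(-3078 + \sqrt{-1877}\right) = - 2309 \left(-3078 + i \sqrt{1877}\right) = 7107102 - 2309 i \sqrt{1877}$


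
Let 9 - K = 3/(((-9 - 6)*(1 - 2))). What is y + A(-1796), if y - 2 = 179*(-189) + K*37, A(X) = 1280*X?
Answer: -11661917/5 ≈ -2.3324e+6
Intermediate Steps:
K = 44/5 (K = 9 - 3/((-9 - 6)*(1 - 2)) = 9 - 3/((-15*(-1))) = 9 - 3/15 = 9 - 1*⅕ = 9 - ⅕ = 44/5 ≈ 8.8000)
y = -167517/5 (y = 2 + (179*(-189) + (44/5)*37) = 2 + (-33831 + 1628/5) = 2 - 167527/5 = -167517/5 ≈ -33503.)
y + A(-1796) = -167517/5 + 1280*(-1796) = -167517/5 - 2298880 = -11661917/5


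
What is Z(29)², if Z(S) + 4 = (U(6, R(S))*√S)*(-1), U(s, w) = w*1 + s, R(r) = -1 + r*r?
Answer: 20755780 + 6768*√29 ≈ 2.0792e+7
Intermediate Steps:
R(r) = -1 + r²
U(s, w) = s + w (U(s, w) = w + s = s + w)
Z(S) = -4 - √S*(5 + S²) (Z(S) = -4 + ((6 + (-1 + S²))*√S)*(-1) = -4 + ((5 + S²)*√S)*(-1) = -4 + (√S*(5 + S²))*(-1) = -4 - √S*(5 + S²))
Z(29)² = (-4 - √29*(5 + 29²))² = (-4 - √29*(5 + 841))² = (-4 - 1*√29*846)² = (-4 - 846*√29)²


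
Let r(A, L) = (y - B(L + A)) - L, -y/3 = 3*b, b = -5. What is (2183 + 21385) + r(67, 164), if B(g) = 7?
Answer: 23442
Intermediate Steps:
y = 45 (y = -9*(-5) = -3*(-15) = 45)
r(A, L) = 38 - L (r(A, L) = (45 - 1*7) - L = (45 - 7) - L = 38 - L)
(2183 + 21385) + r(67, 164) = (2183 + 21385) + (38 - 1*164) = 23568 + (38 - 164) = 23568 - 126 = 23442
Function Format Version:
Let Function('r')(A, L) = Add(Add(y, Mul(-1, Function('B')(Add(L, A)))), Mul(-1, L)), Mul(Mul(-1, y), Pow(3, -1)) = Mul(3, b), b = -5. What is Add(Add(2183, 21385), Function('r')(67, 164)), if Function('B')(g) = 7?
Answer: 23442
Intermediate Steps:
y = 45 (y = Mul(-3, Mul(3, -5)) = Mul(-3, -15) = 45)
Function('r')(A, L) = Add(38, Mul(-1, L)) (Function('r')(A, L) = Add(Add(45, Mul(-1, 7)), Mul(-1, L)) = Add(Add(45, -7), Mul(-1, L)) = Add(38, Mul(-1, L)))
Add(Add(2183, 21385), Function('r')(67, 164)) = Add(Add(2183, 21385), Add(38, Mul(-1, 164))) = Add(23568, Add(38, -164)) = Add(23568, -126) = 23442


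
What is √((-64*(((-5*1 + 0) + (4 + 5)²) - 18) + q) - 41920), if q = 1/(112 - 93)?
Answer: I*√16473133/19 ≈ 213.62*I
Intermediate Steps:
q = 1/19 ≈ 0.052632
√((-64*(((-5*1 + 0) + (4 + 5)²) - 18) + q) - 41920) = √((-64*(((-5*1 + 0) + (4 + 5)²) - 18) + 1/19) - 41920) = √((-64*(((-5 + 0) + 9²) - 18) + 1/19) - 41920) = √((-64*((-5 + 81) - 18) + 1/19) - 41920) = √((-64*(76 - 18) + 1/19) - 41920) = √((-64*58 + 1/19) - 41920) = √((-3712 + 1/19) - 41920) = √(-70527/19 - 41920) = √(-867007/19) = I*√16473133/19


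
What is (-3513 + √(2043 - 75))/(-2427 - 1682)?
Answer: 3513/4109 - 4*√123/4109 ≈ 0.84416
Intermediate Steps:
(-3513 + √(2043 - 75))/(-2427 - 1682) = (-3513 + √1968)/(-4109) = (-3513 + 4*√123)*(-1/4109) = 3513/4109 - 4*√123/4109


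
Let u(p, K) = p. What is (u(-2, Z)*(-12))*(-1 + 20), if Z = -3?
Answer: 456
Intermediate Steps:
(u(-2, Z)*(-12))*(-1 + 20) = (-2*(-12))*(-1 + 20) = 24*19 = 456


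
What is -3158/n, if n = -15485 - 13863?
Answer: 1579/14674 ≈ 0.10761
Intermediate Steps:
n = -29348
-3158/n = -3158/(-29348) = -3158*(-1/29348) = 1579/14674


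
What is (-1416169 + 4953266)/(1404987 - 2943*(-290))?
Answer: 3537097/2258457 ≈ 1.5662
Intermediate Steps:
(-1416169 + 4953266)/(1404987 - 2943*(-290)) = 3537097/(1404987 + 853470) = 3537097/2258457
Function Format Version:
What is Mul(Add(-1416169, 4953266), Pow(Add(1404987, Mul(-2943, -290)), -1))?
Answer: Rational(3537097, 2258457) ≈ 1.5662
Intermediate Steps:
Mul(Add(-1416169, 4953266), Pow(Add(1404987, Mul(-2943, -290)), -1)) = Mul(3537097, Pow(Add(1404987, 853470), -1)) = Mul(3537097, Pow(2258457, -1)) = Mul(3537097, Rational(1, 2258457)) = Rational(3537097, 2258457)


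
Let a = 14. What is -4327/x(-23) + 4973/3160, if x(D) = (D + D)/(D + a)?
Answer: -61415561/72680 ≈ -845.01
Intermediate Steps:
x(D) = 2*D/(14 + D) (x(D) = (D + D)/(D + 14) = (2*D)/(14 + D) = 2*D/(14 + D))
-4327/x(-23) + 4973/3160 = -4327/(2*(-23)/(14 - 23)) + 4973/3160 = -4327/(2*(-23)/(-9)) + 4973*(1/3160) = -4327/(2*(-23)*(-1/9)) + 4973/3160 = -4327/46/9 + 4973/3160 = -4327*9/46 + 4973/3160 = -38943/46 + 4973/3160 = -61415561/72680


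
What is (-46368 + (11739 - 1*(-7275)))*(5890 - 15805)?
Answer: 271214910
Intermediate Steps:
(-46368 + (11739 - 1*(-7275)))*(5890 - 15805) = (-46368 + (11739 + 7275))*(-9915) = (-46368 + 19014)*(-9915) = -27354*(-9915) = 271214910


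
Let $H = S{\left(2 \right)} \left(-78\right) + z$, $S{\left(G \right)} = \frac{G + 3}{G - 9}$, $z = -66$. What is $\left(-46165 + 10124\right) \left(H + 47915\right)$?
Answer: $- \frac{12085736653}{7} \approx -1.7265 \cdot 10^{9}$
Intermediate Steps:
$S{\left(G \right)} = \frac{3 + G}{-9 + G}$
$H = - \frac{72}{7}$ ($H = \frac{3 + 2}{-9 + 2} \left(-78\right) - 66 = \frac{1}{-7} \cdot 5 \left(-78\right) - 66 = \left(- \frac{1}{7}\right) 5 \left(-78\right) - 66 = \left(- \frac{5}{7}\right) \left(-78\right) - 66 = \frac{390}{7} - 66 = - \frac{72}{7} \approx -10.286$)
$\left(-46165 + 10124\right) \left(H + 47915\right) = \left(-46165 + 10124\right) \left(- \frac{72}{7} + 47915\right) = \left(-36041\right) \frac{335333}{7} = - \frac{12085736653}{7}$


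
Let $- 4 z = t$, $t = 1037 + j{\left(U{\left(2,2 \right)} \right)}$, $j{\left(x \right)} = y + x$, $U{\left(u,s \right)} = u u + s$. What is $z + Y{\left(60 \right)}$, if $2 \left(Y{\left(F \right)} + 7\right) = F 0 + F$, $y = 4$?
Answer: $- \frac{955}{4} \approx -238.75$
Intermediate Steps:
$U{\left(u,s \right)} = s + u^{2}$ ($U{\left(u,s \right)} = u^{2} + s = s + u^{2}$)
$j{\left(x \right)} = 4 + x$
$Y{\left(F \right)} = -7 + \frac{F}{2}$ ($Y{\left(F \right)} = -7 + \frac{F 0 + F}{2} = -7 + \frac{0 + F}{2} = -7 + \frac{F}{2}$)
$t = 1047$ ($t = 1037 + \left(4 + \left(2 + 2^{2}\right)\right) = 1037 + \left(4 + \left(2 + 4\right)\right) = 1037 + \left(4 + 6\right) = 1037 + 10 = 1047$)
$z = - \frac{1047}{4}$ ($z = \left(- \frac{1}{4}\right) 1047 = - \frac{1047}{4} \approx -261.75$)
$z + Y{\left(60 \right)} = - \frac{1047}{4} + \left(-7 + \frac{1}{2} \cdot 60\right) = - \frac{1047}{4} + \left(-7 + 30\right) = - \frac{1047}{4} + 23 = - \frac{955}{4}$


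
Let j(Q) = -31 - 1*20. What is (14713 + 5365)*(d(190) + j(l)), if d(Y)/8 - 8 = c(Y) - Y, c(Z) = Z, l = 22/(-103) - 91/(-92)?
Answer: 261014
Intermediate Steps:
l = 7349/9476 (l = 22*(-1/103) - 91*(-1/92) = -22/103 + 91/92 = 7349/9476 ≈ 0.77554)
d(Y) = 64 (d(Y) = 64 + 8*(Y - Y) = 64 + 8*0 = 64 + 0 = 64)
j(Q) = -51 (j(Q) = -31 - 20 = -51)
(14713 + 5365)*(d(190) + j(l)) = (14713 + 5365)*(64 - 51) = 20078*13 = 261014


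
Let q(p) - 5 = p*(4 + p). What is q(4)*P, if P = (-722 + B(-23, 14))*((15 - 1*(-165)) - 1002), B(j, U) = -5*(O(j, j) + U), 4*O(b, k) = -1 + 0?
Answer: 48099741/2 ≈ 2.4050e+7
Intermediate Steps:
O(b, k) = -¼ (O(b, k) = (-1 + 0)/4 = (¼)*(-1) = -¼)
q(p) = 5 + p*(4 + p)
B(j, U) = 5/4 - 5*U (B(j, U) = -5*(-¼ + U) = 5/4 - 5*U)
P = 1299993/2 (P = (-722 + (5/4 - 5*14))*((15 - 1*(-165)) - 1002) = (-722 + (5/4 - 70))*((15 + 165) - 1002) = (-722 - 275/4)*(180 - 1002) = -3163/4*(-822) = 1299993/2 ≈ 6.5000e+5)
q(4)*P = (5 + 4² + 4*4)*(1299993/2) = (5 + 16 + 16)*(1299993/2) = 37*(1299993/2) = 48099741/2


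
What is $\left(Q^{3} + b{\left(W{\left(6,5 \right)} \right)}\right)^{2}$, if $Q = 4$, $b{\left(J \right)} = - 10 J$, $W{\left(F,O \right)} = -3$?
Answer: $8836$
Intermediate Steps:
$\left(Q^{3} + b{\left(W{\left(6,5 \right)} \right)}\right)^{2} = \left(4^{3} - -30\right)^{2} = \left(64 + 30\right)^{2} = 94^{2} = 8836$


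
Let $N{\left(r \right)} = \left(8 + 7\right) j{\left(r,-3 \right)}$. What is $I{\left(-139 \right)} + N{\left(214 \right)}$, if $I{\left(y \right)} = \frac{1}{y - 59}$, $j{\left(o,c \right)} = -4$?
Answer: $- \frac{11881}{198} \approx -60.005$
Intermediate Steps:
$I{\left(y \right)} = \frac{1}{-59 + y}$
$N{\left(r \right)} = -60$ ($N{\left(r \right)} = \left(8 + 7\right) \left(-4\right) = 15 \left(-4\right) = -60$)
$I{\left(-139 \right)} + N{\left(214 \right)} = \frac{1}{-59 - 139} - 60 = \frac{1}{-198} - 60 = - \frac{1}{198} - 60 = - \frac{11881}{198}$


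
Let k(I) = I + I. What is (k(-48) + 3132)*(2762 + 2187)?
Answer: 15025164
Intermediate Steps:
k(I) = 2*I
(k(-48) + 3132)*(2762 + 2187) = (2*(-48) + 3132)*(2762 + 2187) = (-96 + 3132)*4949 = 3036*4949 = 15025164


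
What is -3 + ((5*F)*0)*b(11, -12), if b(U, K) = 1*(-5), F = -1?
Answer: -3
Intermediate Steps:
b(U, K) = -5
-3 + ((5*F)*0)*b(11, -12) = -3 + ((5*(-1))*0)*(-5) = -3 - 5*0*(-5) = -3 + 0*(-5) = -3 + 0 = -3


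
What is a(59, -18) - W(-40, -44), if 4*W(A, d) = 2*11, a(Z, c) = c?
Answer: -47/2 ≈ -23.500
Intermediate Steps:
W(A, d) = 11/2 (W(A, d) = (2*11)/4 = (¼)*22 = 11/2)
a(59, -18) - W(-40, -44) = -18 - 1*11/2 = -18 - 11/2 = -47/2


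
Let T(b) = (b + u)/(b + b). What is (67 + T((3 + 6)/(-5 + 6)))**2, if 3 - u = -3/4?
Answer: 2640625/576 ≈ 4584.4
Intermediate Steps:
u = 15/4 (u = 3 - (-3)/4 = 3 - 1*(-3/4) = 3 + 3/4 = 15/4 ≈ 3.7500)
T(b) = (15/4 + b)/(2*b) (T(b) = (b + 15/4)/(b + b) = (15/4 + b)/((2*b)) = (15/4 + b)*(1/(2*b)) = (15/4 + b)/(2*b))
(67 + T((3 + 6)/(-5 + 6)))**2 = (67 + (15 + 4*((3 + 6)/(-5 + 6)))/(8*(((3 + 6)/(-5 + 6)))))**2 = (67 + (15 + 4*(9/1))/(8*((9/1))))**2 = (67 + (15 + 4*(9*1))/(8*((9*1))))**2 = (67 + (1/8)*(15 + 4*9)/9)**2 = (67 + (1/8)*(1/9)*(15 + 36))**2 = (67 + (1/8)*(1/9)*51)**2 = (67 + 17/24)**2 = (1625/24)**2 = 2640625/576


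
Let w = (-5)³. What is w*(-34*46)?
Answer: 195500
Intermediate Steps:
w = -125
w*(-34*46) = -(-4250)*46 = -125*(-1564) = 195500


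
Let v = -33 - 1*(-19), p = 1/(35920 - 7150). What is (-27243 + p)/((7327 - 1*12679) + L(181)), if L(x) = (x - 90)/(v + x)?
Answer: 130891445203/25711547610 ≈ 5.0908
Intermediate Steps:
p = 1/28770 ≈ 3.4758e-5
v = -14 (v = -33 + 19 = -14)
L(x) = (-90 + x)/(-14 + x) (L(x) = (x - 90)/(-14 + x) = (-90 + x)/(-14 + x))
(-27243 + p)/((7327 - 1*12679) + L(181)) = (-27243 + 1/28770)/((7327 - 1*12679) + (-90 + 181)/(-14 + 181)) = -783781109/(28770*((7327 - 12679) + 91/167)) = -783781109/(28770*(-5352 + (1/167)*91)) = -783781109/(28770*(-5352 + 91/167)) = -783781109/(28770*(-893693/167)) = -783781109/28770*(-167/893693) = 130891445203/25711547610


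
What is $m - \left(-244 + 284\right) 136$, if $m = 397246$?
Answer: $391806$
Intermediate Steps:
$m - \left(-244 + 284\right) 136 = 397246 - \left(-244 + 284\right) 136 = 397246 - 40 \cdot 136 = 397246 - 5440 = 391806$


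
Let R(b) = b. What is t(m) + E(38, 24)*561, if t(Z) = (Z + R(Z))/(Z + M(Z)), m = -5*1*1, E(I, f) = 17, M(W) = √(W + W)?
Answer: 66769/7 + 2*I*√10/7 ≈ 9538.4 + 0.90351*I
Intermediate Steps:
M(W) = √2*√W (M(W) = √(2*W) = √2*√W)
m = -5 (m = -5*1 = -5)
t(Z) = 2*Z/(Z + √2*√Z) (t(Z) = (Z + Z)/(Z + √2*√Z) = (2*Z)/(Z + √2*√Z) = 2*Z/(Z + √2*√Z))
t(m) + E(38, 24)*561 = 2*(-5)/(-5 + √2*√(-5)) + 17*561 = 2*(-5)/(-5 + √2*(I*√5)) + 9537 = 2*(-5)/(-5 + I*√10) + 9537 = -10/(-5 + I*√10) + 9537 = 9537 - 10/(-5 + I*√10)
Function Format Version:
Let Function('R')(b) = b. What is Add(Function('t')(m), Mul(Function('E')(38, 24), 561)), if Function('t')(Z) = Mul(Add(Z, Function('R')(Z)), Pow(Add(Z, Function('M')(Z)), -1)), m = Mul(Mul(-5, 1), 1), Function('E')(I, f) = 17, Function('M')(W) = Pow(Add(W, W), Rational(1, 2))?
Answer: Add(Rational(66769, 7), Mul(Rational(2, 7), I, Pow(10, Rational(1, 2)))) ≈ Add(9538.4, Mul(0.90351, I))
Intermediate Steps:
Function('M')(W) = Mul(Pow(2, Rational(1, 2)), Pow(W, Rational(1, 2))) (Function('M')(W) = Pow(Mul(2, W), Rational(1, 2)) = Mul(Pow(2, Rational(1, 2)), Pow(W, Rational(1, 2))))
m = -5 (m = Mul(-5, 1) = -5)
Function('t')(Z) = Mul(2, Z, Pow(Add(Z, Mul(Pow(2, Rational(1, 2)), Pow(Z, Rational(1, 2)))), -1)) (Function('t')(Z) = Mul(Add(Z, Z), Pow(Add(Z, Mul(Pow(2, Rational(1, 2)), Pow(Z, Rational(1, 2)))), -1)) = Mul(Mul(2, Z), Pow(Add(Z, Mul(Pow(2, Rational(1, 2)), Pow(Z, Rational(1, 2)))), -1)) = Mul(2, Z, Pow(Add(Z, Mul(Pow(2, Rational(1, 2)), Pow(Z, Rational(1, 2)))), -1)))
Add(Function('t')(m), Mul(Function('E')(38, 24), 561)) = Add(Mul(2, -5, Pow(Add(-5, Mul(Pow(2, Rational(1, 2)), Pow(-5, Rational(1, 2)))), -1)), Mul(17, 561)) = Add(Mul(2, -5, Pow(Add(-5, Mul(Pow(2, Rational(1, 2)), Mul(I, Pow(5, Rational(1, 2))))), -1)), 9537) = Add(Mul(2, -5, Pow(Add(-5, Mul(I, Pow(10, Rational(1, 2)))), -1)), 9537) = Add(Mul(-10, Pow(Add(-5, Mul(I, Pow(10, Rational(1, 2)))), -1)), 9537) = Add(9537, Mul(-10, Pow(Add(-5, Mul(I, Pow(10, Rational(1, 2)))), -1)))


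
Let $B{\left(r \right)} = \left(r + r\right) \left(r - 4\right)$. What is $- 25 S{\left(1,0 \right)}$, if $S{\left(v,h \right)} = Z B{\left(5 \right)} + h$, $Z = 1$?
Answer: $-250$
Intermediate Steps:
$B{\left(r \right)} = 2 r \left(-4 + r\right)$
$S{\left(v,h \right)} = 10 + h$ ($S{\left(v,h \right)} = 1 \cdot 2 \cdot 5 \left(-4 + 5\right) + h = 1 \cdot 2 \cdot 5 \cdot 1 + h = 1 \cdot 10 + h = 10 + h$)
$- 25 S{\left(1,0 \right)} = - 25 \left(10 + 0\right) = \left(-25\right) 10 = -250$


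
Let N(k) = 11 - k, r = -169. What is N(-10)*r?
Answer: -3549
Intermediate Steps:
N(-10)*r = (11 - 1*(-10))*(-169) = (11 + 10)*(-169) = 21*(-169) = -3549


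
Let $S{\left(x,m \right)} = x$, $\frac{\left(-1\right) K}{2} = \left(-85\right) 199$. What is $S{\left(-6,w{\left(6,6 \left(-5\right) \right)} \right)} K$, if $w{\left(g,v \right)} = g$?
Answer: $-202980$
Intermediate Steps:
$K = 33830$ ($K = - 2 \left(\left(-85\right) 199\right) = \left(-2\right) \left(-16915\right) = 33830$)
$S{\left(-6,w{\left(6,6 \left(-5\right) \right)} \right)} K = \left(-6\right) 33830 = -202980$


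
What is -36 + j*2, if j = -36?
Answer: -108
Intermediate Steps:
-36 + j*2 = -36 - 36*2 = -36 - 72 = -108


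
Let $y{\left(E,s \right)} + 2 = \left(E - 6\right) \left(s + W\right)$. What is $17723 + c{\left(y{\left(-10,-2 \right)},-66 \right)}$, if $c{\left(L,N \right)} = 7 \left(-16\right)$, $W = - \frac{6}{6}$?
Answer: $17611$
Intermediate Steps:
$W = -1$ ($W = \left(-6\right) \frac{1}{6} = -1$)
$y{\left(E,s \right)} = -2 + \left(-1 + s\right) \left(-6 + E\right)$ ($y{\left(E,s \right)} = -2 + \left(E - 6\right) \left(s - 1\right) = -2 + \left(E - 6\right) \left(-1 + s\right) = -2 + \left(-6 + E\right) \left(-1 + s\right) = -2 + \left(-1 + s\right) \left(-6 + E\right)$)
$c{\left(L,N \right)} = -112$
$17723 + c{\left(y{\left(-10,-2 \right)},-66 \right)} = 17723 - 112 = 17611$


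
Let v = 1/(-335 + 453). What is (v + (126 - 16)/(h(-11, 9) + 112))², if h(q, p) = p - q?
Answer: 22201/31329 ≈ 0.70864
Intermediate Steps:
v = 1/118 ≈ 0.0084746
(v + (126 - 16)/(h(-11, 9) + 112))² = (1/118 + (126 - 16)/((9 - 1*(-11)) + 112))² = (1/118 + 110/((9 + 11) + 112))² = (1/118 + 110/(20 + 112))² = (1/118 + 110/132)² = (1/118 + 110*(1/132))² = (1/118 + ⅚)² = (149/177)² = 22201/31329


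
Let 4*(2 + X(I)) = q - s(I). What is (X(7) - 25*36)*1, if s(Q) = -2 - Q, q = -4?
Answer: -3603/4 ≈ -900.75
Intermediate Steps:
X(I) = -5/2 + I/4 (X(I) = -2 + (-4 - (-2 - I))/4 = -2 + (-4 + (2 + I))/4 = -2 + (-2 + I)/4 = -2 + (-½ + I/4) = -5/2 + I/4)
(X(7) - 25*36)*1 = ((-5/2 + (¼)*7) - 25*36)*1 = ((-5/2 + 7/4) - 900)*1 = (-¾ - 900)*1 = -3603/4*1 = -3603/4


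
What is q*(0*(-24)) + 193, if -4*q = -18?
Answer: 193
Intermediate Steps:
q = 9/2 (q = -¼*(-18) = 9/2 ≈ 4.5000)
q*(0*(-24)) + 193 = 9*(0*(-24))/2 + 193 = (9/2)*0 + 193 = 0 + 193 = 193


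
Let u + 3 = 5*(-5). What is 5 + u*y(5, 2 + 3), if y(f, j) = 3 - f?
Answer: 61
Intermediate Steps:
u = -28 (u = -3 + 5*(-5) = -3 - 25 = -28)
5 + u*y(5, 2 + 3) = 5 - 28*(3 - 1*5) = 5 - 28*(3 - 5) = 5 - 28*(-2) = 5 + 56 = 61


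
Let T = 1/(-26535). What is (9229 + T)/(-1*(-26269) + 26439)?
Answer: 122445757/699303390 ≈ 0.17510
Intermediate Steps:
T = -1/26535 ≈ -3.7686e-5
(9229 + T)/(-1*(-26269) + 26439) = (9229 - 1/26535)/(-1*(-26269) + 26439) = 244891514/(26535*(26269 + 26439)) = (244891514/26535)/52708 = (244891514/26535)*(1/52708) = 122445757/699303390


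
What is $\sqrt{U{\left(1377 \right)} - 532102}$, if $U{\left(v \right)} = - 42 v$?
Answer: $4 i \sqrt{36871} \approx 768.07 i$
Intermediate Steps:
$\sqrt{U{\left(1377 \right)} - 532102} = \sqrt{\left(-42\right) 1377 - 532102} = \sqrt{-57834 - 532102} = \sqrt{-589936} = 4 i \sqrt{36871}$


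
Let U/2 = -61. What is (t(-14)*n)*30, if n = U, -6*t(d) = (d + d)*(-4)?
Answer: 68320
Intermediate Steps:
t(d) = 4*d/3 (t(d) = -(d + d)*(-4)/6 = -2*d*(-4)/6 = -(-4)*d/3 = 4*d/3)
U = -122 (U = 2*(-61) = -122)
n = -122
(t(-14)*n)*30 = (((4/3)*(-14))*(-122))*30 = -56/3*(-122)*30 = (6832/3)*30 = 68320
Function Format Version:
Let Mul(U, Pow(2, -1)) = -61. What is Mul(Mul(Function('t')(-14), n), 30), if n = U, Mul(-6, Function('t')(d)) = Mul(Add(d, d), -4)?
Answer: 68320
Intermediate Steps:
Function('t')(d) = Mul(Rational(4, 3), d) (Function('t')(d) = Mul(Rational(-1, 6), Mul(Add(d, d), -4)) = Mul(Rational(-1, 6), Mul(Mul(2, d), -4)) = Mul(Rational(-1, 6), Mul(-8, d)) = Mul(Rational(4, 3), d))
U = -122 (U = Mul(2, -61) = -122)
n = -122
Mul(Mul(Function('t')(-14), n), 30) = Mul(Mul(Mul(Rational(4, 3), -14), -122), 30) = Mul(Mul(Rational(-56, 3), -122), 30) = Mul(Rational(6832, 3), 30) = 68320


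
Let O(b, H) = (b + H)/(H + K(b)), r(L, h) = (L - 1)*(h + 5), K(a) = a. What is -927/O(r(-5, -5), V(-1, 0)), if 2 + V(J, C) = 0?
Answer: -927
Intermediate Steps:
r(L, h) = (-1 + L)*(5 + h)
V(J, C) = -2 (V(J, C) = -2 + 0 = -2)
O(b, H) = 1 (O(b, H) = (b + H)/(H + b) = (H + b)/(H + b) = 1)
-927/O(r(-5, -5), V(-1, 0)) = -927/1 = -927*1 = -927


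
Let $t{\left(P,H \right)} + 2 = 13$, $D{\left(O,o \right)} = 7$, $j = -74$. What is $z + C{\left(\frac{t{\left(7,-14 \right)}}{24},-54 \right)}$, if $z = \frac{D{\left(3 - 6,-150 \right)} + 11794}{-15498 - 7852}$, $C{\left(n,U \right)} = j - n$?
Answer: $- \frac{21004837}{280200} \approx -74.964$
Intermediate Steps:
$t{\left(P,H \right)} = 11$ ($t{\left(P,H \right)} = -2 + 13 = 11$)
$C{\left(n,U \right)} = -74 - n$
$z = - \frac{11801}{23350}$ ($z = \frac{7 + 11794}{-15498 - 7852} = \frac{11801}{-23350} = 11801 \left(- \frac{1}{23350}\right) = - \frac{11801}{23350} \approx -0.5054$)
$z + C{\left(\frac{t{\left(7,-14 \right)}}{24},-54 \right)} = - \frac{11801}{23350} - \left(74 + \frac{11}{24}\right) = - \frac{11801}{23350} - \left(74 + 11 \cdot \frac{1}{24}\right) = - \frac{11801}{23350} - \frac{1787}{24} = - \frac{21004837}{280200}$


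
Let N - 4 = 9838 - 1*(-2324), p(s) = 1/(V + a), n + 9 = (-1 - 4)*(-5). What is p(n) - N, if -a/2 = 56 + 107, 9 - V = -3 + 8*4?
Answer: -4209437/346 ≈ -12166.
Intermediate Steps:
V = -20 (V = 9 - (-3 + 8*4) = 9 - (-3 + 32) = 9 - 1*29 = 9 - 29 = -20)
a = -326 (a = -2*(56 + 107) = -2*163 = -326)
n = 16 (n = -9 + (-1 - 4)*(-5) = -9 - 5*(-5) = -9 + 25 = 16)
p(s) = -1/346 (p(s) = 1/(-20 - 326) = 1/(-346) = -1/346)
N = 12166 (N = 4 + (9838 - 1*(-2324)) = 4 + (9838 + 2324) = 4 + 12162 = 12166)
p(n) - N = -1/346 - 1*12166 = -1/346 - 12166 = -4209437/346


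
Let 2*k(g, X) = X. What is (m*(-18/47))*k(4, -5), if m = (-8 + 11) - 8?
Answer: -225/47 ≈ -4.7872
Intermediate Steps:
k(g, X) = X/2
m = -5 (m = 3 - 8 = -5)
(m*(-18/47))*k(4, -5) = (-(-90)/47)*((½)*(-5)) = -(-90)/47*(-5/2) = -5*(-18/47)*(-5/2) = (90/47)*(-5/2) = -225/47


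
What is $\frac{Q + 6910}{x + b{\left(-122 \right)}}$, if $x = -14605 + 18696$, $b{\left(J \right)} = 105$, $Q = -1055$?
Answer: $\frac{5855}{4196} \approx 1.3954$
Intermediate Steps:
$x = 4091$
$\frac{Q + 6910}{x + b{\left(-122 \right)}} = \frac{-1055 + 6910}{4091 + 105} = \frac{5855}{4196}$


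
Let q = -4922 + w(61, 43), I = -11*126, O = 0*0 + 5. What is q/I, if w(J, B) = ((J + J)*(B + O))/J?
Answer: 2413/693 ≈ 3.4820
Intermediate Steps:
O = 5 (O = 0 + 5 = 5)
w(J, B) = 10 + 2*B (w(J, B) = ((J + J)*(B + 5))/J = ((2*J)*(5 + B))/J = (2*J*(5 + B))/J = 10 + 2*B)
I = -1386
q = -4826 (q = -4922 + (10 + 2*43) = -4922 + (10 + 86) = -4922 + 96 = -4826)
q/I = -4826/(-1386) = -4826*(-1/1386) = 2413/693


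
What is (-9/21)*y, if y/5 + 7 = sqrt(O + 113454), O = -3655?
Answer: 15 - 15*sqrt(109799)/7 ≈ -695.06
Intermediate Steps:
y = -35 + 5*sqrt(109799) (y = -35 + 5*sqrt(-3655 + 113454) = -35 + 5*sqrt(109799) ≈ 1621.8)
(-9/21)*y = (-9/21)*(-35 + 5*sqrt(109799)) = (-9*1/21)*(-35 + 5*sqrt(109799)) = -3*(-35 + 5*sqrt(109799))/7 = 15 - 15*sqrt(109799)/7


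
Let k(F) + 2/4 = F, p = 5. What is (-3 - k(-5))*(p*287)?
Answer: 7175/2 ≈ 3587.5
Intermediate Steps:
k(F) = -½ + F
(-3 - k(-5))*(p*287) = (-3 - (-½ - 5))*(5*287) = (-3 - 1*(-11/2))*1435 = (-3 + 11/2)*1435 = (5/2)*1435 = 7175/2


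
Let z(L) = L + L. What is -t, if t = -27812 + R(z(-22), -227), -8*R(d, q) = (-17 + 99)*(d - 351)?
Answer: 95053/4 ≈ 23763.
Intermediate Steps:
z(L) = 2*L
R(d, q) = 14391/4 - 41*d/4 (R(d, q) = -(-17 + 99)*(d - 351)/8 = -41*(-351 + d)/4 = -(-28782 + 82*d)/8 = 14391/4 - 41*d/4)
t = -95053/4 (t = -27812 + (14391/4 - 41*(-22)/2) = -27812 + (14391/4 - 41/4*(-44)) = -27812 + (14391/4 + 451) = -27812 + 16195/4 = -95053/4 ≈ -23763.)
-t = -1*(-95053/4) = 95053/4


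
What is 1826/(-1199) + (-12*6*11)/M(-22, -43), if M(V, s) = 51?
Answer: -31598/1853 ≈ -17.052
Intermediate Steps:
1826/(-1199) + (-12*6*11)/M(-22, -43) = 1826/(-1199) + (-12*6*11)/51 = 1826*(-1/1199) - 72*11*(1/51) = -166/109 - 792*1/51 = -166/109 - 264/17 = -31598/1853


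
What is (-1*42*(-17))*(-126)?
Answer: -89964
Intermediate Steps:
(-1*42*(-17))*(-126) = -42*(-17)*(-126) = 714*(-126) = -89964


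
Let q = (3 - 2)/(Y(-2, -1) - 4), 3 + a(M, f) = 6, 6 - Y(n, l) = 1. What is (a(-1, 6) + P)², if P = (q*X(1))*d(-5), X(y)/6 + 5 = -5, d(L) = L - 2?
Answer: 178929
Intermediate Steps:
d(L) = -2 + L
Y(n, l) = 5 (Y(n, l) = 6 - 1*1 = 6 - 1 = 5)
a(M, f) = 3 (a(M, f) = -3 + 6 = 3)
X(y) = -60 (X(y) = -30 + 6*(-5) = -30 - 30 = -60)
q = 1 (q = (3 - 2)/(5 - 4) = 1/1 = 1*1 = 1)
P = 420 (P = (1*(-60))*(-2 - 5) = -60*(-7) = 420)
(a(-1, 6) + P)² = (3 + 420)² = 423² = 178929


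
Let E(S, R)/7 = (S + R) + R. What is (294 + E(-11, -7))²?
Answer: 14161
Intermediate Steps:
E(S, R) = 7*S + 14*R (E(S, R) = 7*((S + R) + R) = 7*((R + S) + R) = 7*(S + 2*R) = 7*S + 14*R)
(294 + E(-11, -7))² = (294 + (7*(-11) + 14*(-7)))² = (294 + (-77 - 98))² = (294 - 175)² = 119² = 14161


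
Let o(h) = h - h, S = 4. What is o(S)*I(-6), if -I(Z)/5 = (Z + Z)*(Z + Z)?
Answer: 0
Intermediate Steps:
I(Z) = -20*Z**2 (I(Z) = -5*(Z + Z)*(Z + Z) = -5*2*Z*2*Z = -20*Z**2)
o(h) = 0
o(S)*I(-6) = 0*(-20*(-6)**2) = 0*(-20*36) = 0*(-720) = 0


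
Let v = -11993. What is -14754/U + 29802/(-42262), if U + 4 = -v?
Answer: -490414863/253339559 ≈ -1.9358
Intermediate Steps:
U = 11989 (U = -4 - 1*(-11993) = -4 + 11993 = 11989)
-14754/U + 29802/(-42262) = -14754/11989 + 29802/(-42262) = -14754*1/11989 + 29802*(-1/42262) = -14754/11989 - 14901/21131 = -490414863/253339559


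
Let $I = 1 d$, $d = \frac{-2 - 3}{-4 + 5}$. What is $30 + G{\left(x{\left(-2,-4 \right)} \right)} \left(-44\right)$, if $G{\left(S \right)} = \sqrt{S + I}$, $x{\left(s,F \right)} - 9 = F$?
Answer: $30$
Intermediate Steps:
$x{\left(s,F \right)} = 9 + F$
$d = -5$ ($d = - \frac{5}{1} = \left(-5\right) 1 = -5$)
$I = -5$ ($I = 1 \left(-5\right) = -5$)
$G{\left(S \right)} = \sqrt{-5 + S}$ ($G{\left(S \right)} = \sqrt{S - 5} = \sqrt{-5 + S}$)
$30 + G{\left(x{\left(-2,-4 \right)} \right)} \left(-44\right) = 30 + \sqrt{-5 + \left(9 - 4\right)} \left(-44\right) = 30 + \sqrt{-5 + 5} \left(-44\right) = 30 + \sqrt{0} \left(-44\right) = 30 + 0 \left(-44\right) = 30 + 0 = 30$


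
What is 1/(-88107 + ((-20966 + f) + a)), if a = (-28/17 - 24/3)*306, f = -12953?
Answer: -1/124978 ≈ -8.0014e-6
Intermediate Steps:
a = -2952 (a = (-28*1/17 - 24*⅓)*306 = (-28/17 - 8)*306 = -164/17*306 = -2952)
1/(-88107 + ((-20966 + f) + a)) = 1/(-88107 + ((-20966 - 12953) - 2952)) = 1/(-88107 + (-33919 - 2952)) = 1/(-88107 - 36871) = 1/(-124978) = -1/124978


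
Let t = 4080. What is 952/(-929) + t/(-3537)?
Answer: -2385848/1095291 ≈ -2.1783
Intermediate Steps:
952/(-929) + t/(-3537) = 952/(-929) + 4080/(-3537) = 952*(-1/929) + 4080*(-1/3537) = -952/929 - 1360/1179 = -2385848/1095291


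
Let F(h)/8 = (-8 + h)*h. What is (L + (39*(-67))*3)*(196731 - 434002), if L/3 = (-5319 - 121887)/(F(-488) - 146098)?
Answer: 554994014677002/298381 ≈ 1.8600e+9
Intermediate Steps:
F(h) = 8*h*(-8 + h) (F(h) = 8*((-8 + h)*h) = 8*(h*(-8 + h)) = 8*h*(-8 + h))
L = -63603/298381 (L = 3*((-5319 - 121887)/(8*(-488)*(-8 - 488) - 146098)) = 3*(-127206/(8*(-488)*(-496) - 146098)) = 3*(-127206/(1936384 - 146098)) = 3*(-127206/1790286) = 3*(-127206*1/1790286) = 3*(-21201/298381) = -63603/298381 ≈ -0.21316)
(L + (39*(-67))*3)*(196731 - 434002) = (-63603/298381 + (39*(-67))*3)*(196731 - 434002) = (-63603/298381 - 2613*3)*(-237271) = (-63603/298381 - 7839)*(-237271) = -2339072262/298381*(-237271) = 554994014677002/298381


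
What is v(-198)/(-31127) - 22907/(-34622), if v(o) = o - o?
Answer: 22907/34622 ≈ 0.66163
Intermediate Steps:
v(o) = 0
v(-198)/(-31127) - 22907/(-34622) = 0/(-31127) - 22907/(-34622) = 0*(-1/31127) - 22907*(-1/34622) = 0 + 22907/34622 = 22907/34622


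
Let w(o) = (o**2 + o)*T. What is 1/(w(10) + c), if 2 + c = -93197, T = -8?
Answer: -1/94079 ≈ -1.0629e-5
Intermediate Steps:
c = -93199 (c = -2 - 93197 = -93199)
w(o) = -8*o - 8*o**2 (w(o) = (o**2 + o)*(-8) = (o + o**2)*(-8) = -8*o - 8*o**2)
1/(w(10) + c) = 1/(-8*10*(1 + 10) - 93199) = 1/(-8*10*11 - 93199) = 1/(-880 - 93199) = 1/(-94079) = -1/94079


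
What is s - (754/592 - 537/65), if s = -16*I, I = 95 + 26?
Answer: -37114193/19240 ≈ -1929.0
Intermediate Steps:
I = 121
s = -1936 (s = -16*121 = -1936)
s - (754/592 - 537/65) = -1936 - (754/592 - 537/65) = -1936 - (754*(1/592) - 537*1/65) = -1936 - (377/296 - 537/65) = -1936 - 1*(-134447/19240) = -1936 + 134447/19240 = -37114193/19240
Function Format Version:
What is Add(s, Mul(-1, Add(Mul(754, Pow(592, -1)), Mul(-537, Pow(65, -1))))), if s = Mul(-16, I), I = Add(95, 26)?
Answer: Rational(-37114193, 19240) ≈ -1929.0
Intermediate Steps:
I = 121
s = -1936 (s = Mul(-16, 121) = -1936)
Add(s, Mul(-1, Add(Mul(754, Pow(592, -1)), Mul(-537, Pow(65, -1))))) = Add(-1936, Mul(-1, Add(Mul(754, Pow(592, -1)), Mul(-537, Pow(65, -1))))) = Add(-1936, Mul(-1, Add(Mul(754, Rational(1, 592)), Mul(-537, Rational(1, 65))))) = Add(-1936, Mul(-1, Add(Rational(377, 296), Rational(-537, 65)))) = Add(-1936, Mul(-1, Rational(-134447, 19240))) = Add(-1936, Rational(134447, 19240)) = Rational(-37114193, 19240)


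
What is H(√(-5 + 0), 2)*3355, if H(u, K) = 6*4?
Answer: 80520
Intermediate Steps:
H(u, K) = 24
H(√(-5 + 0), 2)*3355 = 24*3355 = 80520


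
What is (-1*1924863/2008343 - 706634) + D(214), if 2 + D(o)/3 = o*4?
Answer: -1414019997559/2008343 ≈ -7.0407e+5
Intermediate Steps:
D(o) = -6 + 12*o (D(o) = -6 + 3*(o*4) = -6 + 3*(4*o) = -6 + 12*o)
(-1*1924863/2008343 - 706634) + D(214) = (-1*1924863/2008343 - 706634) + (-6 + 12*214) = (-1924863*1/2008343 - 706634) + (-6 + 2568) = (-1924863/2008343 - 706634) + 2562 = -1419165372325/2008343 + 2562 = -1414019997559/2008343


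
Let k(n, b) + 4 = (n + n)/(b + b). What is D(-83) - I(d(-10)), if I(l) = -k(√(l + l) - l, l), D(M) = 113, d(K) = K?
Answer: 108 - I*√5/5 ≈ 108.0 - 0.44721*I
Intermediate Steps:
k(n, b) = -4 + n/b (k(n, b) = -4 + (n + n)/(b + b) = -4 + (2*n)/((2*b)) = -4 + (2*n)*(1/(2*b)) = -4 + n/b)
I(l) = 4 - (-l + √2*√l)/l (I(l) = -(-4 + (√(l + l) - l)/l) = -(-4 + (√(2*l) - l)/l) = -(-4 + (√2*√l - l)/l) = -(-4 + (-l + √2*√l)/l) = 4 - (-l + √2*√l)/l)
D(-83) - I(d(-10)) = 113 - (5 - √2/√(-10)) = 113 - (5 - √2*(-I*√10/10)) = 113 - (5 + I*√5/5) = 113 + (-5 - I*√5/5) = 108 - I*√5/5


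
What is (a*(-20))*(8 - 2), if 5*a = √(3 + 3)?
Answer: -24*√6 ≈ -58.788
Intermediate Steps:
a = √6/5 (a = √(3 + 3)/5 = √6/5 ≈ 0.48990)
(a*(-20))*(8 - 2) = ((√6/5)*(-20))*(8 - 2) = -4*√6*6 = -24*√6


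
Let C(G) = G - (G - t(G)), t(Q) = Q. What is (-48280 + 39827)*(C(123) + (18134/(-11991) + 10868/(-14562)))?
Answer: -29702442140935/29102157 ≈ -1.0206e+6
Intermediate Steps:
C(G) = G (C(G) = G - (G - G) = G - 1*0 = G + 0 = G)
(-48280 + 39827)*(C(123) + (18134/(-11991) + 10868/(-14562))) = (-48280 + 39827)*(123 + (18134/(-11991) + 10868/(-14562))) = -8453*(123 + (18134*(-1/11991) + 10868*(-1/14562))) = -8453*(123 + (-18134/11991 - 5434/7281)) = -8453*(123 - 65730916/29102157) = -8453*3513834395/29102157 = -29702442140935/29102157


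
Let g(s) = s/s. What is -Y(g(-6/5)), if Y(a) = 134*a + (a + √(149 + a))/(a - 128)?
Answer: -17017/127 + 5*√6/127 ≈ -133.90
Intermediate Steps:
g(s) = 1
Y(a) = 134*a + (a + √(149 + a))/(-128 + a)
-Y(g(-6/5)) = -(√(149 + 1) - 17151*1 + 134*1²)/(-128 + 1) = -(√150 - 17151 + 134*1)/(-127) = -(-1)*(5*√6 - 17151 + 134)/127 = -(-1)*(-17017 + 5*√6)/127 = -(17017/127 - 5*√6/127) = -17017/127 + 5*√6/127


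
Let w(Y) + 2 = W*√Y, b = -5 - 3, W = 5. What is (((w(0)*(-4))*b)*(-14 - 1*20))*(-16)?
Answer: -34816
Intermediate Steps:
b = -8
w(Y) = -2 + 5*√Y
(((w(0)*(-4))*b)*(-14 - 1*20))*(-16) = ((((-2 + 5*√0)*(-4))*(-8))*(-14 - 1*20))*(-16) = ((((-2 + 5*0)*(-4))*(-8))*(-14 - 20))*(-16) = ((((-2 + 0)*(-4))*(-8))*(-34))*(-16) = ((-2*(-4)*(-8))*(-34))*(-16) = ((8*(-8))*(-34))*(-16) = -64*(-34)*(-16) = 2176*(-16) = -34816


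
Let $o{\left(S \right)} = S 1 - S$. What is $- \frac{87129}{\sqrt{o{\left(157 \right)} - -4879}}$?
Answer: $- \frac{12447 \sqrt{4879}}{697} \approx -1247.4$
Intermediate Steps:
$o{\left(S \right)} = 0$ ($o{\left(S \right)} = S - S = 0$)
$- \frac{87129}{\sqrt{o{\left(157 \right)} - -4879}} = - \frac{87129}{\sqrt{0 - -4879}} = - \frac{87129}{\sqrt{0 + \left(-101 + 4980\right)}} = - \frac{87129}{\sqrt{0 + 4879}} = - \frac{87129}{\sqrt{4879}} = - 87129 \frac{\sqrt{4879}}{4879} = - \frac{12447 \sqrt{4879}}{697}$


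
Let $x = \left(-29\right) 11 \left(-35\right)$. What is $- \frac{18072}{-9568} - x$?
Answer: $- \frac{13351081}{1196} \approx -11163.0$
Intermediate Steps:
$x = 11165$ ($x = \left(-319\right) \left(-35\right) = 11165$)
$- \frac{18072}{-9568} - x = - \frac{18072}{-9568} - 11165 = \left(-18072\right) \left(- \frac{1}{9568}\right) - 11165 = \frac{2259}{1196} - 11165 = - \frac{13351081}{1196}$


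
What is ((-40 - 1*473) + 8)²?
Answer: 255025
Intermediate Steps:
((-40 - 1*473) + 8)² = ((-40 - 473) + 8)² = (-513 + 8)² = (-505)² = 255025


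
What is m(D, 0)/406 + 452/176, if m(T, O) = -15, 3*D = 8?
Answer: 22609/8932 ≈ 2.5312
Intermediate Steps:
D = 8/3 (D = (1/3)*8 = 8/3 ≈ 2.6667)
m(D, 0)/406 + 452/176 = -15/406 + 452/176 = -15*1/406 + 452*(1/176) = -15/406 + 113/44 = 22609/8932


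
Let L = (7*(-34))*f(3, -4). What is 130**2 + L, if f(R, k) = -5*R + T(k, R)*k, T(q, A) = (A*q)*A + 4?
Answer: -9994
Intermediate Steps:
T(q, A) = 4 + q*A**2 (T(q, A) = q*A**2 + 4 = 4 + q*A**2)
f(R, k) = -5*R + k*(4 + k*R**2) (f(R, k) = -5*R + (4 + k*R**2)*k = -5*R + k*(4 + k*R**2))
L = -26894 (L = (7*(-34))*(-5*3 - 4*(4 - 4*3**2)) = -238*(-15 - 4*(4 - 4*9)) = -238*(-15 - 4*(4 - 36)) = -238*(-15 - 4*(-32)) = -238*(-15 + 128) = -238*113 = -26894)
130**2 + L = 130**2 - 26894 = 16900 - 26894 = -9994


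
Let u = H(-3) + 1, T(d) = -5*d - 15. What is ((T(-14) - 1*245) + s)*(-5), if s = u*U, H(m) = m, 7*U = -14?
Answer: 930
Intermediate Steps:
U = -2 (U = (⅐)*(-14) = -2)
T(d) = -15 - 5*d
u = -2 (u = -3 + 1 = -2)
s = 4 (s = -2*(-2) = 4)
((T(-14) - 1*245) + s)*(-5) = (((-15 - 5*(-14)) - 1*245) + 4)*(-5) = (((-15 + 70) - 245) + 4)*(-5) = ((55 - 245) + 4)*(-5) = (-190 + 4)*(-5) = -186*(-5) = 930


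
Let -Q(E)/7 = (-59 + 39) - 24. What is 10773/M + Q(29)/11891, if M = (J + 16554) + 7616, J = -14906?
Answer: 3968335/3338128 ≈ 1.1888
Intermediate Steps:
Q(E) = 308 (Q(E) = -7*((-59 + 39) - 24) = -7*(-20 - 24) = -7*(-44) = 308)
M = 9264 (M = (-14906 + 16554) + 7616 = 1648 + 7616 = 9264)
10773/M + Q(29)/11891 = 10773/9264 + 308/11891 = 10773*(1/9264) + 308*(1/11891) = 3591/3088 + 28/1081 = 3968335/3338128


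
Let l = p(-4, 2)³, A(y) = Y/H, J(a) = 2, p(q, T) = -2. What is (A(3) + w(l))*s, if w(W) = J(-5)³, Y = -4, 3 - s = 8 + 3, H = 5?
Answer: -288/5 ≈ -57.600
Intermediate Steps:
s = -8 (s = 3 - (8 + 3) = 3 - 1*11 = 3 - 11 = -8)
A(y) = -⅘ (A(y) = -4/5 = -4*⅕ = -⅘)
l = -8 (l = (-2)³ = -8)
w(W) = 8 (w(W) = 2³ = 8)
(A(3) + w(l))*s = (-⅘ + 8)*(-8) = (36/5)*(-8) = -288/5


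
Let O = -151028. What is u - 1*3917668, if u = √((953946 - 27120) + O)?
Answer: -3917668 + √775798 ≈ -3.9168e+6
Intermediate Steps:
u = √775798 (u = √((953946 - 27120) - 151028) = √(926826 - 151028) = √775798 ≈ 880.79)
u - 1*3917668 = √775798 - 1*3917668 = √775798 - 3917668 = -3917668 + √775798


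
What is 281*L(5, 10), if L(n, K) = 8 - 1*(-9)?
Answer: 4777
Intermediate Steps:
L(n, K) = 17 (L(n, K) = 8 + 9 = 17)
281*L(5, 10) = 281*17 = 4777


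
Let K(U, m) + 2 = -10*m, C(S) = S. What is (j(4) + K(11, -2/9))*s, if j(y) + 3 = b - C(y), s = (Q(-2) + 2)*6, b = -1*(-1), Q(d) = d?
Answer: 0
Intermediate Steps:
K(U, m) = -2 - 10*m
b = 1
s = 0 (s = (-2 + 2)*6 = 0*6 = 0)
j(y) = -2 - y (j(y) = -3 + (1 - y) = -2 - y)
(j(4) + K(11, -2/9))*s = ((-2 - 1*4) + (-2 - (-20)/9))*0 = ((-2 - 4) + (-2 - (-20)/9))*0 = (-6 + (-2 - 10*(-2/9)))*0 = (-6 + (-2 + 20/9))*0 = (-6 + 2/9)*0 = -52/9*0 = 0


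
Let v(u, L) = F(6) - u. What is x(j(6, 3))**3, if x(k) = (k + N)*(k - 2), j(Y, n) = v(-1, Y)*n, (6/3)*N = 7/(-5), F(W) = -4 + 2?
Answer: 50653/8 ≈ 6331.6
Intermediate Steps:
F(W) = -2
N = -7/10 (N = (7/(-5))/2 = (7*(-1/5))/2 = (1/2)*(-7/5) = -7/10 ≈ -0.70000)
v(u, L) = -2 - u
j(Y, n) = -n (j(Y, n) = (-2 - 1*(-1))*n = (-2 + 1)*n = -n)
x(k) = (-2 + k)*(-7/10 + k) (x(k) = (k - 7/10)*(k - 2) = (-7/10 + k)*(-2 + k) = (-2 + k)*(-7/10 + k))
x(j(6, 3))**3 = (7/5 + (-1*3)**2 - (-27)*3/10)**3 = (7/5 + (-3)**2 - 27/10*(-3))**3 = (7/5 + 9 + 81/10)**3 = (37/2)**3 = 50653/8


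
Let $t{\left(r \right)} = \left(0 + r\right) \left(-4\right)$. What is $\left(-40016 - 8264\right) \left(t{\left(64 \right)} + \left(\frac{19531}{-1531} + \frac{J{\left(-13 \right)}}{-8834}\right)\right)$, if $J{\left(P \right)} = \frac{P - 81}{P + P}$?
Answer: $\frac{1140705891227940}{87911551} \approx 1.2976 \cdot 10^{7}$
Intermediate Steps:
$J{\left(P \right)} = \frac{-81 + P}{2 P}$
$t{\left(r \right)} = - 4 r$ ($t{\left(r \right)} = r \left(-4\right) = - 4 r$)
$\left(-40016 - 8264\right) \left(t{\left(64 \right)} + \left(\frac{19531}{-1531} + \frac{J{\left(-13 \right)}}{-8834}\right)\right) = \left(-40016 - 8264\right) \left(\left(-4\right) 64 + \left(\frac{19531}{-1531} + \frac{\frac{1}{2} \frac{1}{-13} \left(-81 - 13\right)}{-8834}\right)\right) = - 48280 \left(-256 + \left(19531 \left(- \frac{1}{1531}\right) + \frac{1}{2} \left(- \frac{1}{13}\right) \left(-94\right) \left(- \frac{1}{8834}\right)\right)\right) = - 48280 \left(-256 + \left(- \frac{19531}{1531} + \frac{47}{13} \left(- \frac{1}{8834}\right)\right)\right) = - 48280 \left(-256 - \frac{2243051059}{175823102}\right) = \left(-48280\right) \left(- \frac{47253765171}{175823102}\right) = \frac{1140705891227940}{87911551}$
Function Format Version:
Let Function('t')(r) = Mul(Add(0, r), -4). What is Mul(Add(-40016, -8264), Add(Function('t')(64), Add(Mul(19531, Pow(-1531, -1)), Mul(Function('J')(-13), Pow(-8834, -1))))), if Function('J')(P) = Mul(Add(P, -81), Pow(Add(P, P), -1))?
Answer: Rational(1140705891227940, 87911551) ≈ 1.2976e+7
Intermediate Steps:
Function('J')(P) = Mul(Rational(1, 2), Pow(P, -1), Add(-81, P)) (Function('J')(P) = Mul(Add(-81, P), Pow(Mul(2, P), -1)) = Mul(Add(-81, P), Mul(Rational(1, 2), Pow(P, -1))) = Mul(Rational(1, 2), Pow(P, -1), Add(-81, P)))
Function('t')(r) = Mul(-4, r) (Function('t')(r) = Mul(r, -4) = Mul(-4, r))
Mul(Add(-40016, -8264), Add(Function('t')(64), Add(Mul(19531, Pow(-1531, -1)), Mul(Function('J')(-13), Pow(-8834, -1))))) = Mul(Add(-40016, -8264), Add(Mul(-4, 64), Add(Mul(19531, Pow(-1531, -1)), Mul(Mul(Rational(1, 2), Pow(-13, -1), Add(-81, -13)), Pow(-8834, -1))))) = Mul(-48280, Add(-256, Add(Mul(19531, Rational(-1, 1531)), Mul(Mul(Rational(1, 2), Rational(-1, 13), -94), Rational(-1, 8834))))) = Mul(-48280, Add(-256, Add(Rational(-19531, 1531), Mul(Rational(47, 13), Rational(-1, 8834))))) = Mul(-48280, Add(-256, Add(Rational(-19531, 1531), Rational(-47, 114842)))) = Mul(-48280, Add(-256, Rational(-2243051059, 175823102))) = Mul(-48280, Rational(-47253765171, 175823102)) = Rational(1140705891227940, 87911551)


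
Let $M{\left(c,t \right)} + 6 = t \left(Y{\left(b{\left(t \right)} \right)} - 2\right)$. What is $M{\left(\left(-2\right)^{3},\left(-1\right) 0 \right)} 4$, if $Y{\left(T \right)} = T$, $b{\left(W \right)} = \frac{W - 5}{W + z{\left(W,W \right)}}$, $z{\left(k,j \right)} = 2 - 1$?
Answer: $-24$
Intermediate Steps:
$z{\left(k,j \right)} = 1$
$b{\left(W \right)} = \frac{-5 + W}{1 + W}$ ($b{\left(W \right)} = \frac{W - 5}{W + 1} = \frac{-5 + W}{1 + W}$)
$M{\left(c,t \right)} = -6 + t \left(-2 + \frac{-5 + t}{1 + t}\right)$ ($M{\left(c,t \right)} = -6 + t \left(\frac{-5 + t}{1 + t} - 2\right) = -6 + t \left(-2 + \frac{-5 + t}{1 + t}\right)$)
$M{\left(\left(-2\right)^{3},\left(-1\right) 0 \right)} 4 = \frac{-6 - \left(\left(-1\right) 0\right)^{2} - 13 \left(\left(-1\right) 0\right)}{1 - 0} \cdot 4 = \frac{-6 - 0^{2} - 0}{1 + 0} \cdot 4 = \frac{-6 - 0 + 0}{1} \cdot 4 = 1 \left(-6 + 0 + 0\right) 4 = 1 \left(-6\right) 4 = \left(-6\right) 4 = -24$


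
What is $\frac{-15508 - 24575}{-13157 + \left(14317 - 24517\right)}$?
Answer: $\frac{40083}{23357} \approx 1.7161$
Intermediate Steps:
$\frac{-15508 - 24575}{-13157 + \left(14317 - 24517\right)} = - \frac{40083}{-13157 - 10200} = - \frac{40083}{-23357} = \left(-40083\right) \left(- \frac{1}{23357}\right) = \frac{40083}{23357}$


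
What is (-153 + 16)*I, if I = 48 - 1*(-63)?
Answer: -15207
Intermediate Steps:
I = 111 (I = 48 + 63 = 111)
(-153 + 16)*I = (-153 + 16)*111 = -137*111 = -15207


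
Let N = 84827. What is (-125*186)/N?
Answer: -23250/84827 ≈ -0.27409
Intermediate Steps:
(-125*186)/N = -125*186/84827 = -23250*1/84827 = -23250/84827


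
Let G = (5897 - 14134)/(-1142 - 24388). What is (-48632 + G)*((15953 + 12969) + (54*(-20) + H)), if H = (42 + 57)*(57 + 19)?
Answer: -21954624362809/12765 ≈ -1.7199e+9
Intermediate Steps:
H = 7524 (H = 99*76 = 7524)
G = 8237/25530 (G = -8237/(-25530) = -8237*(-1/25530) = 8237/25530 ≈ 0.32264)
(-48632 + G)*((15953 + 12969) + (54*(-20) + H)) = (-48632 + 8237/25530)*((15953 + 12969) + (54*(-20) + 7524)) = -1241566723*(28922 + (-1080 + 7524))/25530 = -1241566723*(28922 + 6444)/25530 = -1241566723/25530*35366 = -21954624362809/12765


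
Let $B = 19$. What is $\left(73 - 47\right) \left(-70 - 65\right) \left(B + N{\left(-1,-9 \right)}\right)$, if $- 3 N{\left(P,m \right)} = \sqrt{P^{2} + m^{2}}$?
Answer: $-66690 + 1170 \sqrt{82} \approx -56095.0$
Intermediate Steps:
$N{\left(P,m \right)} = - \frac{\sqrt{P^{2} + m^{2}}}{3}$
$\left(73 - 47\right) \left(-70 - 65\right) \left(B + N{\left(-1,-9 \right)}\right) = \left(73 - 47\right) \left(-70 - 65\right) \left(19 - \frac{\sqrt{\left(-1\right)^{2} + \left(-9\right)^{2}}}{3}\right) = 26 \left(-135\right) \left(19 - \frac{\sqrt{1 + 81}}{3}\right) = - 3510 \left(19 - \frac{\sqrt{82}}{3}\right) = -66690 + 1170 \sqrt{82}$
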